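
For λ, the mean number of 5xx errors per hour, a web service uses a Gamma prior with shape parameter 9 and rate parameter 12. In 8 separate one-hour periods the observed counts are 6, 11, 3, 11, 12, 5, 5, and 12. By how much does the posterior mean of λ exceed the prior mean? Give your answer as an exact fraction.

Total count: 6 + 11 + 3 + 11 + 12 + 5 + 5 + 12 = 65.
Total exposure: 8 hours.
Gamma(α, β) with Poisson data over total exposure Σt gives posterior Gamma(α+Σx, β+Σt) = Gamma(74, 20).
Posterior mean = 74/20 = 37/10; prior mean = 9/12 = 3/4. Difference = 37/10 − 3/4 = 59/20.

59/20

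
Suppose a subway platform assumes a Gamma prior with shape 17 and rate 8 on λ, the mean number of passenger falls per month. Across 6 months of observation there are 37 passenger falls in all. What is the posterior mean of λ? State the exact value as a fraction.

27/7

Total count 37 over total exposure 6 months.
The Gamma prior is conjugate for the Poisson rate, so λ | data ~ Gamma(17+37, 8+6) = Gamma(54, 14).
Posterior mean = α'/β' = 54/14 = 27/7.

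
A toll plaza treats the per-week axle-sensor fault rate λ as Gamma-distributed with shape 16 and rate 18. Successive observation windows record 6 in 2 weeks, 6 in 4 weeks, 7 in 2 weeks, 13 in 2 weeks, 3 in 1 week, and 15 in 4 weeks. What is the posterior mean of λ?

2

Total count: 6 + 6 + 7 + 13 + 3 + 15 = 50.
Total exposure: 2 + 4 + 2 + 2 + 1 + 4 = 15 weeks.
Conjugate update: add total count to the shape and total exposure to the rate, giving Gamma(66, 33).
Posterior mean = α'/β' = 66/33 = 2.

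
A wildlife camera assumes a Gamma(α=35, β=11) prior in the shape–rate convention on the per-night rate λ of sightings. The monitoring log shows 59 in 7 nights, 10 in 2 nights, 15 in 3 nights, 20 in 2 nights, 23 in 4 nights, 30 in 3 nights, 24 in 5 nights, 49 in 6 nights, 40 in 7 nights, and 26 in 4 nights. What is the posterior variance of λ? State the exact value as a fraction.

Total count: 59 + 10 + 15 + 20 + 23 + 30 + 24 + 49 + 40 + 26 = 296.
Total exposure: 7 + 2 + 3 + 2 + 4 + 3 + 5 + 6 + 7 + 4 = 43 nights.
Gamma(α, β) with Poisson data over total exposure Σt gives posterior Gamma(α+Σx, β+Σt) = Gamma(331, 54).
Posterior variance = α'/β'² = 331/2916.

331/2916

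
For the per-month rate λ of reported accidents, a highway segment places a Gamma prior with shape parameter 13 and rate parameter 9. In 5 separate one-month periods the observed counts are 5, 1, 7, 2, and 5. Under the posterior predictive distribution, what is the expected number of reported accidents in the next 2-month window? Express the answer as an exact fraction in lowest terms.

33/7

Total count: 5 + 1 + 7 + 2 + 5 = 20.
Total exposure: 5 months.
Gamma(α, β) with Poisson data over total exposure Σt gives posterior Gamma(α+Σx, β+Σt) = Gamma(33, 14).
Predictive mean over a 2-month window = T·E[λ|data] = 2·33/14 = 33/7.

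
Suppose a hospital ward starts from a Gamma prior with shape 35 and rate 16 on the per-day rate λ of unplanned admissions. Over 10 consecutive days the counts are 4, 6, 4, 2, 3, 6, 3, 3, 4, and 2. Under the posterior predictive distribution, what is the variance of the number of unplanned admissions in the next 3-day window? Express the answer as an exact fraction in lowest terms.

1566/169

Total count: 4 + 6 + 4 + 2 + 3 + 6 + 3 + 3 + 4 + 2 = 37.
Total exposure: 10 days.
By Gamma–Poisson conjugacy, the posterior is Gamma(α + Σx, β + Σt) = Gamma(35 + 37, 16 + 10) = Gamma(72, 26).
The posterior predictive for a window of length T is Negative Binomial with variance T·α'·(β'+T)/β'² = 3·72·29/676 = 1566/169.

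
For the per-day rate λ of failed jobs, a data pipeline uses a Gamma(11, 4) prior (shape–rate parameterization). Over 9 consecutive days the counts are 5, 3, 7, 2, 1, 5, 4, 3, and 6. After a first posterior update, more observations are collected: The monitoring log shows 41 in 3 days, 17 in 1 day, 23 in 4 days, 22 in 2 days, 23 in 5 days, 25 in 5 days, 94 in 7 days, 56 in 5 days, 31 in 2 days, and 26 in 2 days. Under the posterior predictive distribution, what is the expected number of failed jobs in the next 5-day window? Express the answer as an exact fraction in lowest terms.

2025/49

Total count: 5 + 3 + 7 + 2 + 1 + 5 + 4 + 3 + 6 = 36.
Total exposure: 9 days.
After the first batch: Gamma(11 + 36, 4 + 9) = Gamma(47, 13).
Total count: 41 + 17 + 23 + 22 + 23 + 25 + 94 + 56 + 31 + 26 = 358.
Total exposure: 3 + 1 + 4 + 2 + 5 + 5 + 7 + 5 + 2 + 2 = 36 days.
After the second batch: Gamma(47 + 358, 13 + 36) = Gamma(405, 49).
Predictive mean over a 5-day window = T·E[λ|data] = 5·405/49 = 2025/49.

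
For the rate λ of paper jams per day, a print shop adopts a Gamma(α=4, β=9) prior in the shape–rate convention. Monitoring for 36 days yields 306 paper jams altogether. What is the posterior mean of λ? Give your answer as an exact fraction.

62/9

Total count 306 over total exposure 36 days.
Conjugate update: add total count to the shape and total exposure to the rate, giving Gamma(310, 45).
Posterior mean = α'/β' = 310/45 = 62/9.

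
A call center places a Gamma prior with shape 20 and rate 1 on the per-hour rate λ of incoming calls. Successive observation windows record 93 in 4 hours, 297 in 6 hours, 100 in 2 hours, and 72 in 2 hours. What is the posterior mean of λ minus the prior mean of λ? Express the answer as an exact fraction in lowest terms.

94/5

Total count: 93 + 297 + 100 + 72 = 562.
Total exposure: 4 + 6 + 2 + 2 = 14 hours.
Conjugate update: add total count to the shape and total exposure to the rate, giving Gamma(582, 15).
Posterior mean = 582/15 = 194/5; prior mean = 20/1 = 20. Difference = 194/5 − 20 = 94/5.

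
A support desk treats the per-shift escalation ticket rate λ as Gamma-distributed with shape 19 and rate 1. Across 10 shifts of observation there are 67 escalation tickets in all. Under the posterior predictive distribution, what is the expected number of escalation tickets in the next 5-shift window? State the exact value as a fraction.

430/11

Total count 67 over total exposure 10 shifts.
Conjugate update: add total count to the shape and total exposure to the rate, giving Gamma(86, 11).
Predictive mean over a 5-shift window = T·E[λ|data] = 5·86/11 = 430/11.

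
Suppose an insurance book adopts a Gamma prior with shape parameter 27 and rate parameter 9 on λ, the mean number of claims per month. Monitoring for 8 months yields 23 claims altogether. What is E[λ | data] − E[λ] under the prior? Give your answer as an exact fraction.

Total count 23 over total exposure 8 months.
Posterior: α' = 27 + 23 = 50, β' = 9 + 8 = 17.
Posterior mean = 50/17 = 50/17; prior mean = 27/9 = 3. Difference = 50/17 − 3 = -1/17.

-1/17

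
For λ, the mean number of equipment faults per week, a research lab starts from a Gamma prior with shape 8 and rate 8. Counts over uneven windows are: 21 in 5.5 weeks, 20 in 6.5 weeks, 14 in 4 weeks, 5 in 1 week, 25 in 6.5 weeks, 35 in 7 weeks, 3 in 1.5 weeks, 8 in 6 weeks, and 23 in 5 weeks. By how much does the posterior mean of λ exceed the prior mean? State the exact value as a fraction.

37/17

Total count: 21 + 20 + 14 + 5 + 25 + 35 + 3 + 8 + 23 = 154.
Total exposure: 5.5 + 6.5 + 4 + 1 + 6.5 + 7 + 1.5 + 6 + 5 = 43 weeks.
Gamma(α, β) with Poisson data over total exposure Σt gives posterior Gamma(α+Σx, β+Σt) = Gamma(162, 51).
Posterior mean = 162/51 = 54/17; prior mean = 8/8 = 1. Difference = 54/17 − 1 = 37/17.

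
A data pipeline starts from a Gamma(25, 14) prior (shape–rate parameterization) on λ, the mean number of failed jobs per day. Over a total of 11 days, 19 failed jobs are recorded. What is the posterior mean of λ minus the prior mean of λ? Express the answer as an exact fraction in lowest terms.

-9/350

Total count 19 over total exposure 11 days.
Gamma(α, β) with Poisson data over total exposure Σt gives posterior Gamma(α+Σx, β+Σt) = Gamma(44, 25).
Posterior mean = 44/25 = 44/25; prior mean = 25/14 = 25/14. Difference = 44/25 − 25/14 = -9/350.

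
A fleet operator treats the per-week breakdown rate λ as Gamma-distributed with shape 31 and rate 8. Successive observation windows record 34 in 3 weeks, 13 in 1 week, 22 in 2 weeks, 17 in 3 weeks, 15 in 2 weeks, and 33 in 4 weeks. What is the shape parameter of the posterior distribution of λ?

Total count: 34 + 13 + 22 + 17 + 15 + 33 = 134.
Total exposure: 3 + 1 + 2 + 3 + 2 + 4 = 15 weeks.
The Gamma prior is conjugate for the Poisson rate, so λ | data ~ Gamma(31+134, 8+15) = Gamma(165, 23).

165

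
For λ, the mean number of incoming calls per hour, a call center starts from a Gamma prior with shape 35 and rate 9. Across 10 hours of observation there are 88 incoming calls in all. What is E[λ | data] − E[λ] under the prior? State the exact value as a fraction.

Total count 88 over total exposure 10 hours.
By Gamma–Poisson conjugacy, the posterior is Gamma(α + Σx, β + Σt) = Gamma(35 + 88, 9 + 10) = Gamma(123, 19).
Posterior mean = 123/19 = 123/19; prior mean = 35/9 = 35/9. Difference = 123/19 − 35/9 = 442/171.

442/171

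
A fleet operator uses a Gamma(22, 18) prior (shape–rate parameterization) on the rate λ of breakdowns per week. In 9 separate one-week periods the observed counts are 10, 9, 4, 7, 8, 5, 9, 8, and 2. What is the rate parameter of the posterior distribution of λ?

Total count: 10 + 9 + 4 + 7 + 8 + 5 + 9 + 8 + 2 = 62.
Total exposure: 9 weeks.
Posterior: α' = 22 + 62 = 84, β' = 18 + 9 = 27.

27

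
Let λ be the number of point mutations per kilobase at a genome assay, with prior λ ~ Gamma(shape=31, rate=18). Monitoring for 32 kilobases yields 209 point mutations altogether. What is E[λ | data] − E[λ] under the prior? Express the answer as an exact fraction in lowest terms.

Total count 209 over total exposure 32 kilobases.
Posterior: α' = 31 + 209 = 240, β' = 18 + 32 = 50.
Posterior mean = 240/50 = 24/5; prior mean = 31/18 = 31/18. Difference = 24/5 − 31/18 = 277/90.

277/90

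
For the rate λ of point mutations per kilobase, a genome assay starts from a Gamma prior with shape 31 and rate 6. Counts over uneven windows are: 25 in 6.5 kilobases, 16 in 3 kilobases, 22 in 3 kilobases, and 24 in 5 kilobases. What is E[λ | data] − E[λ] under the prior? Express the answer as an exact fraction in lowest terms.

Total count: 25 + 16 + 22 + 24 = 87.
Total exposure: 6.5 + 3 + 3 + 5 = 17.5 kilobases.
By Gamma–Poisson conjugacy, the posterior is Gamma(α + Σx, β + Σt) = Gamma(31 + 87, 6 + 17.5) = Gamma(118, 47/2).
Posterior mean = 118/(47/2) = 236/47; prior mean = 31/6 = 31/6. Difference = 236/47 − 31/6 = -41/282.

-41/282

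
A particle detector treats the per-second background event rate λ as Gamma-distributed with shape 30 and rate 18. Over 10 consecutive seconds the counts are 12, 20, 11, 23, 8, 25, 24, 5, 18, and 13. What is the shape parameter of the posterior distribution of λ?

Total count: 12 + 20 + 11 + 23 + 8 + 25 + 24 + 5 + 18 + 13 = 159.
Total exposure: 10 seconds.
By Gamma–Poisson conjugacy, the posterior is Gamma(α + Σx, β + Σt) = Gamma(30 + 159, 18 + 10) = Gamma(189, 28).

189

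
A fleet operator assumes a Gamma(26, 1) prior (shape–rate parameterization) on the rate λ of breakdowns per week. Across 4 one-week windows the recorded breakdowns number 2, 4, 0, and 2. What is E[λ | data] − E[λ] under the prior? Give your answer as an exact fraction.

-96/5

Total count: 2 + 4 + 0 + 2 = 8.
Total exposure: 4 weeks.
Gamma(α, β) with Poisson data over total exposure Σt gives posterior Gamma(α+Σx, β+Σt) = Gamma(34, 5).
Posterior mean = 34/5 = 34/5; prior mean = 26/1 = 26. Difference = 34/5 − 26 = -96/5.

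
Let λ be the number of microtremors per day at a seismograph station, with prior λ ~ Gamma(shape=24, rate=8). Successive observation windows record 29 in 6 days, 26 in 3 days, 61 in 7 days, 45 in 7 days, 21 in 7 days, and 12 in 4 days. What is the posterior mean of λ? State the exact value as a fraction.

Total count: 29 + 26 + 61 + 45 + 21 + 12 = 194.
Total exposure: 6 + 3 + 7 + 7 + 7 + 4 = 34 days.
The Gamma prior is conjugate for the Poisson rate, so λ | data ~ Gamma(24+194, 8+34) = Gamma(218, 42).
Posterior mean = α'/β' = 218/42 = 109/21.

109/21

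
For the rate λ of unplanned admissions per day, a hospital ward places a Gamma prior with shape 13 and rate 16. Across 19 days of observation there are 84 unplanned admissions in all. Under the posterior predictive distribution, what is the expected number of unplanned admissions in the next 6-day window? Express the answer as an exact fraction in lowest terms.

582/35

Total count 84 over total exposure 19 days.
The Gamma prior is conjugate for the Poisson rate, so λ | data ~ Gamma(13+84, 16+19) = Gamma(97, 35).
Predictive mean over a 6-day window = T·E[λ|data] = 6·97/35 = 582/35.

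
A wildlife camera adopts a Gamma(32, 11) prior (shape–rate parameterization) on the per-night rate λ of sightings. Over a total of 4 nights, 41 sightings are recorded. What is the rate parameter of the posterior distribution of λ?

Total count 41 over total exposure 4 nights.
The Gamma prior is conjugate for the Poisson rate, so λ | data ~ Gamma(32+41, 11+4) = Gamma(73, 15).

15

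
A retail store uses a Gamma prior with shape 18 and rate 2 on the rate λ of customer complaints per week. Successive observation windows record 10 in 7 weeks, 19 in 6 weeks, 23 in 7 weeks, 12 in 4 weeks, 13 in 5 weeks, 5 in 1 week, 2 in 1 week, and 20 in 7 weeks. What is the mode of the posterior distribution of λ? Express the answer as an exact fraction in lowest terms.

Total count: 10 + 19 + 23 + 12 + 13 + 5 + 2 + 20 = 104.
Total exposure: 7 + 6 + 7 + 4 + 5 + 1 + 1 + 7 = 38 weeks.
Posterior: α' = 18 + 104 = 122, β' = 2 + 38 = 40.
Posterior mode = (α'−1)/β' = 121/40.

121/40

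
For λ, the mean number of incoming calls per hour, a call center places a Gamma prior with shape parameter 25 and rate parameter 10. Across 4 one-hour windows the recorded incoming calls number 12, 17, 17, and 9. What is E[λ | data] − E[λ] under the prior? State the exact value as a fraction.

45/14

Total count: 12 + 17 + 17 + 9 = 55.
Total exposure: 4 hours.
Gamma(α, β) with Poisson data over total exposure Σt gives posterior Gamma(α+Σx, β+Σt) = Gamma(80, 14).
Posterior mean = 80/14 = 40/7; prior mean = 25/10 = 5/2. Difference = 40/7 − 5/2 = 45/14.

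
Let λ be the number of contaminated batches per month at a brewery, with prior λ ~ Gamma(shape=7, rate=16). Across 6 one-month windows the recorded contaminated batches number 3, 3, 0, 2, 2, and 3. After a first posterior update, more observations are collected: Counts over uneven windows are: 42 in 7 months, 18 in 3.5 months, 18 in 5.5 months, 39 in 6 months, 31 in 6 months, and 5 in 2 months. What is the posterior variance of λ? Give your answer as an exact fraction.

173/2704

Total count: 3 + 3 + 0 + 2 + 2 + 3 = 13.
Total exposure: 6 months.
After the first batch: Gamma(7 + 13, 16 + 6) = Gamma(20, 22).
Total count: 42 + 18 + 18 + 39 + 31 + 5 = 153.
Total exposure: 7 + 3.5 + 5.5 + 6 + 6 + 2 = 30 months.
After the second batch: Gamma(20 + 153, 22 + 30) = Gamma(173, 52).
Posterior variance = α'/β'² = 173/2704.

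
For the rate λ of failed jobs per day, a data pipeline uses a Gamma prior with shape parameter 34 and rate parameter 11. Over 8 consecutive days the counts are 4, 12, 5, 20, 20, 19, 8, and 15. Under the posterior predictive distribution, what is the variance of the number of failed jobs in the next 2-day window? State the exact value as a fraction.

Total count: 4 + 12 + 5 + 20 + 20 + 19 + 8 + 15 = 103.
Total exposure: 8 days.
By Gamma–Poisson conjugacy, the posterior is Gamma(α + Σx, β + Σt) = Gamma(34 + 103, 11 + 8) = Gamma(137, 19).
The posterior predictive for a window of length T is Negative Binomial with variance T·α'·(β'+T)/β'² = 2·137·21/361 = 5754/361.

5754/361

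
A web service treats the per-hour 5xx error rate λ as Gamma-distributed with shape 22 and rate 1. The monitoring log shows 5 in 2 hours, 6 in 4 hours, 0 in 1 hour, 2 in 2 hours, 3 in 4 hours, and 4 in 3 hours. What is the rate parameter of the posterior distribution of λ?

17

Total count: 5 + 6 + 0 + 2 + 3 + 4 = 20.
Total exposure: 2 + 4 + 1 + 2 + 4 + 3 = 16 hours.
Posterior: α' = 22 + 20 = 42, β' = 1 + 16 = 17.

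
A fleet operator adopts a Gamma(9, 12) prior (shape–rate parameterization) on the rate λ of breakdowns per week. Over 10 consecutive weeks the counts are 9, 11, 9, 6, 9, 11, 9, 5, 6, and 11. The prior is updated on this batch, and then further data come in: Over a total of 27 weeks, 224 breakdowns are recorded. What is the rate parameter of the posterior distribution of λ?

Total count: 9 + 11 + 9 + 6 + 9 + 11 + 9 + 5 + 6 + 11 = 86.
Total exposure: 10 weeks.
After the first batch: Gamma(9 + 86, 12 + 10) = Gamma(95, 22).
Total count 224 over total exposure 27 weeks.
After the second batch: Gamma(95 + 224, 22 + 27) = Gamma(319, 49).

49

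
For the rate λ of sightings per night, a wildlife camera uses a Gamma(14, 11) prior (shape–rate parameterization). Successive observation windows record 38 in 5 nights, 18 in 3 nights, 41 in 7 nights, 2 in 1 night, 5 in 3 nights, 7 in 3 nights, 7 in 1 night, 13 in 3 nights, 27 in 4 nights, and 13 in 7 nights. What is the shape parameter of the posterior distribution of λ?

Total count: 38 + 18 + 41 + 2 + 5 + 7 + 7 + 13 + 27 + 13 = 171.
Total exposure: 5 + 3 + 7 + 1 + 3 + 3 + 1 + 3 + 4 + 7 = 37 nights.
Conjugate update: add total count to the shape and total exposure to the rate, giving Gamma(185, 48).

185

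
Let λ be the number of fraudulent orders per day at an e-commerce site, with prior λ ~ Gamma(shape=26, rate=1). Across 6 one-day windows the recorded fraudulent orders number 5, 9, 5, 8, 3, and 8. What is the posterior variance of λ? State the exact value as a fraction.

64/49

Total count: 5 + 9 + 5 + 8 + 3 + 8 = 38.
Total exposure: 6 days.
Conjugate update: add total count to the shape and total exposure to the rate, giving Gamma(64, 7).
Posterior variance = α'/β'² = 64/49.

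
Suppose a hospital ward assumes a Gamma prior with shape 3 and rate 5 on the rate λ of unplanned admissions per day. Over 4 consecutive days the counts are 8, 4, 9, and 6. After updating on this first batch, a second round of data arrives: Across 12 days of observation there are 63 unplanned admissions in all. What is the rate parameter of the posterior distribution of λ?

Total count: 8 + 4 + 9 + 6 = 27.
Total exposure: 4 days.
After the first batch: Gamma(3 + 27, 5 + 4) = Gamma(30, 9).
Total count 63 over total exposure 12 days.
After the second batch: Gamma(30 + 63, 9 + 12) = Gamma(93, 21).

21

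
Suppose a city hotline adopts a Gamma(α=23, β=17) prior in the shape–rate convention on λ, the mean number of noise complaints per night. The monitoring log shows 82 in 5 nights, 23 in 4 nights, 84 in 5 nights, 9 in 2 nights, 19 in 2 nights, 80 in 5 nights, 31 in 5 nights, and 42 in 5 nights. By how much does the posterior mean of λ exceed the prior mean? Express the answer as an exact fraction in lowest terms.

5531/850

Total count: 82 + 23 + 84 + 9 + 19 + 80 + 31 + 42 = 370.
Total exposure: 5 + 4 + 5 + 2 + 2 + 5 + 5 + 5 = 33 nights.
By Gamma–Poisson conjugacy, the posterior is Gamma(α + Σx, β + Σt) = Gamma(23 + 370, 17 + 33) = Gamma(393, 50).
Posterior mean = 393/50 = 393/50; prior mean = 23/17 = 23/17. Difference = 393/50 − 23/17 = 5531/850.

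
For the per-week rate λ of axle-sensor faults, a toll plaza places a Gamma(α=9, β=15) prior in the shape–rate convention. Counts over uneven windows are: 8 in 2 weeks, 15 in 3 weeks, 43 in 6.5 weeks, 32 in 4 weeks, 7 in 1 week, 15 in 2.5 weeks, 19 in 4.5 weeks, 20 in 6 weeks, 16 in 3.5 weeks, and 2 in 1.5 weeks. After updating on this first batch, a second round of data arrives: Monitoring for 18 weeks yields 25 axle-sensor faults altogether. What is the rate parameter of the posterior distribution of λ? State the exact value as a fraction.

135/2

Total count: 8 + 15 + 43 + 32 + 7 + 15 + 19 + 20 + 16 + 2 = 177.
Total exposure: 2 + 3 + 6.5 + 4 + 1 + 2.5 + 4.5 + 6 + 3.5 + 1.5 = 34.5 weeks.
After the first batch: Gamma(9 + 177, 15 + 34.5) = Gamma(186, 99/2).
Total count 25 over total exposure 18 weeks.
After the second batch: Gamma(186 + 25, 99/2 + 18) = Gamma(211, 135/2).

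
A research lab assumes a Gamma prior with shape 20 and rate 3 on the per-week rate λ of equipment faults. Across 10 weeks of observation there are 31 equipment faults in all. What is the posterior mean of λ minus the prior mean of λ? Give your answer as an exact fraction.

Total count 31 over total exposure 10 weeks.
Posterior: α' = 20 + 31 = 51, β' = 3 + 10 = 13.
Posterior mean = 51/13 = 51/13; prior mean = 20/3 = 20/3. Difference = 51/13 − 20/3 = -107/39.

-107/39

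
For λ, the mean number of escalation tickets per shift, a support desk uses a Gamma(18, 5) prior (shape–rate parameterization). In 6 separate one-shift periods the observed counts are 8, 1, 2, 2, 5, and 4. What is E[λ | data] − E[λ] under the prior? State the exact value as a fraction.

Total count: 8 + 1 + 2 + 2 + 5 + 4 = 22.
Total exposure: 6 shifts.
The Gamma prior is conjugate for the Poisson rate, so λ | data ~ Gamma(18+22, 5+6) = Gamma(40, 11).
Posterior mean = 40/11 = 40/11; prior mean = 18/5 = 18/5. Difference = 40/11 − 18/5 = 2/55.

2/55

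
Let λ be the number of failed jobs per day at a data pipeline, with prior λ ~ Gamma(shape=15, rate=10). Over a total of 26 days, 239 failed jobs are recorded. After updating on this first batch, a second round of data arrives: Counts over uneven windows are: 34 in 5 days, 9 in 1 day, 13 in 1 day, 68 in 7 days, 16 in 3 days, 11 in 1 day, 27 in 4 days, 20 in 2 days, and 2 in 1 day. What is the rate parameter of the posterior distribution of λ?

61

Total count 239 over total exposure 26 days.
After the first batch: Gamma(15 + 239, 10 + 26) = Gamma(254, 36).
Total count: 34 + 9 + 13 + 68 + 16 + 11 + 27 + 20 + 2 = 200.
Total exposure: 5 + 1 + 1 + 7 + 3 + 1 + 4 + 2 + 1 = 25 days.
After the second batch: Gamma(254 + 200, 36 + 25) = Gamma(454, 61).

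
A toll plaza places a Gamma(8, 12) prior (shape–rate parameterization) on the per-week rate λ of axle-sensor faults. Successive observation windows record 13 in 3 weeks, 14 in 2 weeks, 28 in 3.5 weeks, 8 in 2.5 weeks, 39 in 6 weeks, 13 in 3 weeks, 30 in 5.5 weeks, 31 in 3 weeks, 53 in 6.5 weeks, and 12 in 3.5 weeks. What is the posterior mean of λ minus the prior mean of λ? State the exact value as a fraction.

1292/303

Total count: 13 + 14 + 28 + 8 + 39 + 13 + 30 + 31 + 53 + 12 = 241.
Total exposure: 3 + 2 + 3.5 + 2.5 + 6 + 3 + 5.5 + 3 + 6.5 + 3.5 = 38.5 weeks.
Conjugate update: add total count to the shape and total exposure to the rate, giving Gamma(249, 101/2).
Posterior mean = 249/(101/2) = 498/101; prior mean = 8/12 = 2/3. Difference = 498/101 − 2/3 = 1292/303.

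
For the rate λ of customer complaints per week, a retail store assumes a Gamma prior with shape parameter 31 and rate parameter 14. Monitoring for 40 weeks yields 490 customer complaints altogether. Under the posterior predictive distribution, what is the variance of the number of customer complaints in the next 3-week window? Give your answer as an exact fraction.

9899/324

Total count 490 over total exposure 40 weeks.
The Gamma prior is conjugate for the Poisson rate, so λ | data ~ Gamma(31+490, 14+40) = Gamma(521, 54).
The posterior predictive for a window of length T is Negative Binomial with variance T·α'·(β'+T)/β'² = 3·521·57/2916 = 9899/324.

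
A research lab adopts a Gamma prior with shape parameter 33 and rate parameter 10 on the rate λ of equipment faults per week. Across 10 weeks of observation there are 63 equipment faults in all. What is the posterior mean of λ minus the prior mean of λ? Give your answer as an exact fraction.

3/2

Total count 63 over total exposure 10 weeks.
Posterior: α' = 33 + 63 = 96, β' = 10 + 10 = 20.
Posterior mean = 96/20 = 24/5; prior mean = 33/10 = 33/10. Difference = 24/5 − 33/10 = 3/2.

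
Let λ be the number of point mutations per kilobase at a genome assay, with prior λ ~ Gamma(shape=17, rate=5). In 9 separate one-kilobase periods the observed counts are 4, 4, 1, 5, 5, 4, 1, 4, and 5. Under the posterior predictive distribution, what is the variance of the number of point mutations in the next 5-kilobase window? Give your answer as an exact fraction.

Total count: 4 + 4 + 1 + 5 + 5 + 4 + 1 + 4 + 5 = 33.
Total exposure: 9 kilobases.
By Gamma–Poisson conjugacy, the posterior is Gamma(α + Σx, β + Σt) = Gamma(17 + 33, 5 + 9) = Gamma(50, 14).
The posterior predictive for a window of length T is Negative Binomial with variance T·α'·(β'+T)/β'² = 5·50·19/196 = 2375/98.

2375/98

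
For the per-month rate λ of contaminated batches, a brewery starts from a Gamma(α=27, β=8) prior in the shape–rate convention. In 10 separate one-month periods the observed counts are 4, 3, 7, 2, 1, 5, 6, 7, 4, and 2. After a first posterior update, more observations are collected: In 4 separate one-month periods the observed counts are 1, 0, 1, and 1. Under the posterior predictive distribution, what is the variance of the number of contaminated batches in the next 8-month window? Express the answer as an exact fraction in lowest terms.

4260/121

Total count: 4 + 3 + 7 + 2 + 1 + 5 + 6 + 7 + 4 + 2 = 41.
Total exposure: 10 months.
After the first batch: Gamma(27 + 41, 8 + 10) = Gamma(68, 18).
Total count: 1 + 0 + 1 + 1 = 3.
Total exposure: 4 months.
After the second batch: Gamma(68 + 3, 18 + 4) = Gamma(71, 22).
The posterior predictive for a window of length T is Negative Binomial with variance T·α'·(β'+T)/β'² = 8·71·30/484 = 4260/121.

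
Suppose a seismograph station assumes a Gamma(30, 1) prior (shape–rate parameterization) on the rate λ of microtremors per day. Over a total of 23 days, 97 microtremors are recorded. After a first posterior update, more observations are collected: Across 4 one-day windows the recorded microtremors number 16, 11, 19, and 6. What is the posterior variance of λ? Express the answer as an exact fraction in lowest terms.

179/784

Total count 97 over total exposure 23 days.
After the first batch: Gamma(30 + 97, 1 + 23) = Gamma(127, 24).
Total count: 16 + 11 + 19 + 6 = 52.
Total exposure: 4 days.
After the second batch: Gamma(127 + 52, 24 + 4) = Gamma(179, 28).
Posterior variance = α'/β'² = 179/784.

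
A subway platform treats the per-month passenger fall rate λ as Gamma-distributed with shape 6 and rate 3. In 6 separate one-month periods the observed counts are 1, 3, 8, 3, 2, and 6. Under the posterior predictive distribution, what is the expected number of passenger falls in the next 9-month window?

Total count: 1 + 3 + 8 + 3 + 2 + 6 = 23.
Total exposure: 6 months.
By Gamma–Poisson conjugacy, the posterior is Gamma(α + Σx, β + Σt) = Gamma(6 + 23, 3 + 6) = Gamma(29, 9).
Predictive mean over a 9-month window = T·E[λ|data] = 9·29/9 = 29.

29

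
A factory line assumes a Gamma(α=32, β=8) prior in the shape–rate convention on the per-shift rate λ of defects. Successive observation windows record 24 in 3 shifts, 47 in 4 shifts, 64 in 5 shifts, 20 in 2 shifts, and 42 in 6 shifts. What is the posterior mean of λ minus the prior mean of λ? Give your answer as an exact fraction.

Total count: 24 + 47 + 64 + 20 + 42 = 197.
Total exposure: 3 + 4 + 5 + 2 + 6 = 20 shifts.
Conjugate update: add total count to the shape and total exposure to the rate, giving Gamma(229, 28).
Posterior mean = 229/28 = 229/28; prior mean = 32/8 = 4. Difference = 229/28 − 4 = 117/28.

117/28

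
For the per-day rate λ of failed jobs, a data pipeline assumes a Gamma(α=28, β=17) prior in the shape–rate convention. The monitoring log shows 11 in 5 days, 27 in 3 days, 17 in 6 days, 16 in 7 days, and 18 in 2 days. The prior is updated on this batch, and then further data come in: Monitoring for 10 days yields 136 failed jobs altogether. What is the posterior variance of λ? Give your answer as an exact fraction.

253/2500

Total count: 11 + 27 + 17 + 16 + 18 = 89.
Total exposure: 5 + 3 + 6 + 7 + 2 = 23 days.
After the first batch: Gamma(28 + 89, 17 + 23) = Gamma(117, 40).
Total count 136 over total exposure 10 days.
After the second batch: Gamma(117 + 136, 40 + 10) = Gamma(253, 50).
Posterior variance = α'/β'² = 253/2500.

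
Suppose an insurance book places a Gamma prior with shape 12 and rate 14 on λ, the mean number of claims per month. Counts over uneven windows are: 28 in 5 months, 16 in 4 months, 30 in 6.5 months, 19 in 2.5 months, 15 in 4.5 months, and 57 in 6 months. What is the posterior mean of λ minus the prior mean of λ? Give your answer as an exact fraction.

Total count: 28 + 16 + 30 + 19 + 15 + 57 = 165.
Total exposure: 5 + 4 + 6.5 + 2.5 + 4.5 + 6 = 28.5 months.
Posterior: α' = 12 + 165 = 177, β' = 14 + 28.5 = 85/2.
Posterior mean = 177/(85/2) = 354/85; prior mean = 12/14 = 6/7. Difference = 354/85 − 6/7 = 1968/595.

1968/595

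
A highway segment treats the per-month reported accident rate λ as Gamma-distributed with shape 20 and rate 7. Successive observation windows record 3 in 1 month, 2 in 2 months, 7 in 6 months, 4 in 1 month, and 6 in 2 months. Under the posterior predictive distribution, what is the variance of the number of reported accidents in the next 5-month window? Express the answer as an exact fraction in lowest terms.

5040/361

Total count: 3 + 2 + 7 + 4 + 6 = 22.
Total exposure: 1 + 2 + 6 + 1 + 2 = 12 months.
Posterior: α' = 20 + 22 = 42, β' = 7 + 12 = 19.
The posterior predictive for a window of length T is Negative Binomial with variance T·α'·(β'+T)/β'² = 5·42·24/361 = 5040/361.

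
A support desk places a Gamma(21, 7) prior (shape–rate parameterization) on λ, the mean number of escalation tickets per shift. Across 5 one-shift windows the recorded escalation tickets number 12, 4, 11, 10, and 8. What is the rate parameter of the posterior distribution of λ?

Total count: 12 + 4 + 11 + 10 + 8 = 45.
Total exposure: 5 shifts.
Conjugate update: add total count to the shape and total exposure to the rate, giving Gamma(66, 12).

12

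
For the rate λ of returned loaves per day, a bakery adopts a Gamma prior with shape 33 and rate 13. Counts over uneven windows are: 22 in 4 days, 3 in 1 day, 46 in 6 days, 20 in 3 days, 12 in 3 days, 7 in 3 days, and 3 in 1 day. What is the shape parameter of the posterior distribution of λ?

146

Total count: 22 + 3 + 46 + 20 + 12 + 7 + 3 = 113.
Total exposure: 4 + 1 + 6 + 3 + 3 + 3 + 1 = 21 days.
The Gamma prior is conjugate for the Poisson rate, so λ | data ~ Gamma(33+113, 13+21) = Gamma(146, 34).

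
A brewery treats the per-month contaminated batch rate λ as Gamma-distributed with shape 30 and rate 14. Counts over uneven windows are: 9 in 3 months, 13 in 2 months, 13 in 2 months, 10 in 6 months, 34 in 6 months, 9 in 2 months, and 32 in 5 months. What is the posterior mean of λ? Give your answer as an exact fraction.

15/4

Total count: 9 + 13 + 13 + 10 + 34 + 9 + 32 = 120.
Total exposure: 3 + 2 + 2 + 6 + 6 + 2 + 5 = 26 months.
Posterior: α' = 30 + 120 = 150, β' = 14 + 26 = 40.
Posterior mean = α'/β' = 150/40 = 15/4.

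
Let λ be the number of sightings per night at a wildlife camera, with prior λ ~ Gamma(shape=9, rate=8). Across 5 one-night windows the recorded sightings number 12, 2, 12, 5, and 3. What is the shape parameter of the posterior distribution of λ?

Total count: 12 + 2 + 12 + 5 + 3 = 34.
Total exposure: 5 nights.
Conjugate update: add total count to the shape and total exposure to the rate, giving Gamma(43, 13).

43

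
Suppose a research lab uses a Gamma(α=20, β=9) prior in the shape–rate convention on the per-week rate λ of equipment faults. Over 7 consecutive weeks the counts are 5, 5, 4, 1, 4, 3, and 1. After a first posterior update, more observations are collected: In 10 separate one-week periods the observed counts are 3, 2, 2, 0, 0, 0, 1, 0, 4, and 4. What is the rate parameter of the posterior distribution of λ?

26

Total count: 5 + 5 + 4 + 1 + 4 + 3 + 1 = 23.
Total exposure: 7 weeks.
After the first batch: Gamma(20 + 23, 9 + 7) = Gamma(43, 16).
Total count: 3 + 2 + 2 + 0 + 0 + 0 + 1 + 0 + 4 + 4 = 16.
Total exposure: 10 weeks.
After the second batch: Gamma(43 + 16, 16 + 10) = Gamma(59, 26).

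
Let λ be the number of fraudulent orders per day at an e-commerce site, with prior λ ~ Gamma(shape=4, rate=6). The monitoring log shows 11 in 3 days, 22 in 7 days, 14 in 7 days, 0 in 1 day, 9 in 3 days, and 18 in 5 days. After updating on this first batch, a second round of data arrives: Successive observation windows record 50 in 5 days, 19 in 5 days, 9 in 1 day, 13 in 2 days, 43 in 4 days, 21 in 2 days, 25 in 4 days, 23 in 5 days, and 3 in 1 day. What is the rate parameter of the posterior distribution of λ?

Total count: 11 + 22 + 14 + 0 + 9 + 18 = 74.
Total exposure: 3 + 7 + 7 + 1 + 3 + 5 = 26 days.
After the first batch: Gamma(4 + 74, 6 + 26) = Gamma(78, 32).
Total count: 50 + 19 + 9 + 13 + 43 + 21 + 25 + 23 + 3 = 206.
Total exposure: 5 + 5 + 1 + 2 + 4 + 2 + 4 + 5 + 1 = 29 days.
After the second batch: Gamma(78 + 206, 32 + 29) = Gamma(284, 61).

61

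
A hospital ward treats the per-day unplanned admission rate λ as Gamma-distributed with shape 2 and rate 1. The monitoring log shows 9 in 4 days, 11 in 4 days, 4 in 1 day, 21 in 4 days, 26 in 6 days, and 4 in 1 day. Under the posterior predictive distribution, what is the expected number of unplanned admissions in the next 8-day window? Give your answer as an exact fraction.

Total count: 9 + 11 + 4 + 21 + 26 + 4 = 75.
Total exposure: 4 + 4 + 1 + 4 + 6 + 1 = 20 days.
Gamma(α, β) with Poisson data over total exposure Σt gives posterior Gamma(α+Σx, β+Σt) = Gamma(77, 21).
Predictive mean over an 8-day window = T·E[λ|data] = 8·77/21 = 88/3.

88/3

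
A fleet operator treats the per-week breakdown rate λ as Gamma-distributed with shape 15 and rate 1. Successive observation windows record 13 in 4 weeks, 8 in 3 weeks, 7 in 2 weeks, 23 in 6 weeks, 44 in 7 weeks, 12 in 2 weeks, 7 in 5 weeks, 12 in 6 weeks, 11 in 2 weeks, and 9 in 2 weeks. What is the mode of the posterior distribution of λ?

4

Total count: 13 + 8 + 7 + 23 + 44 + 12 + 7 + 12 + 11 + 9 = 146.
Total exposure: 4 + 3 + 2 + 6 + 7 + 2 + 5 + 6 + 2 + 2 = 39 weeks.
Gamma(α, β) with Poisson data over total exposure Σt gives posterior Gamma(α+Σx, β+Σt) = Gamma(161, 40).
Posterior mode = (α'−1)/β' = 160/40 = 4.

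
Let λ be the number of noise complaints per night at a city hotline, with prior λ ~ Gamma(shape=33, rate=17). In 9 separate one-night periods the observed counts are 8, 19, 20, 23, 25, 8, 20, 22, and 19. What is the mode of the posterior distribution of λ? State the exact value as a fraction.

98/13

Total count: 8 + 19 + 20 + 23 + 25 + 8 + 20 + 22 + 19 = 164.
Total exposure: 9 nights.
Gamma(α, β) with Poisson data over total exposure Σt gives posterior Gamma(α+Σx, β+Σt) = Gamma(197, 26).
Posterior mode = (α'−1)/β' = 196/26 = 98/13.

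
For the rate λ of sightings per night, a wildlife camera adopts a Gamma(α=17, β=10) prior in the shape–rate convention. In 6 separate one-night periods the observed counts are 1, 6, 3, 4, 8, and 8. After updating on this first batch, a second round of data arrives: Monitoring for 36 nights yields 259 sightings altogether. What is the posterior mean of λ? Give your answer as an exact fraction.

153/26

Total count: 1 + 6 + 3 + 4 + 8 + 8 = 30.
Total exposure: 6 nights.
After the first batch: Gamma(17 + 30, 10 + 6) = Gamma(47, 16).
Total count 259 over total exposure 36 nights.
After the second batch: Gamma(47 + 259, 16 + 36) = Gamma(306, 52).
Posterior mean = α'/β' = 306/52 = 153/26.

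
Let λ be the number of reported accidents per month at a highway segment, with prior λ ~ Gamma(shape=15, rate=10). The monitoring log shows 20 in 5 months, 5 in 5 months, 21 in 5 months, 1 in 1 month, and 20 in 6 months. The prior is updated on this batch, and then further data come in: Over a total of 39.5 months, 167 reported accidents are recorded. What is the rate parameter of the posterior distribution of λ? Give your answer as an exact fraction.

143/2

Total count: 20 + 5 + 21 + 1 + 20 = 67.
Total exposure: 5 + 5 + 5 + 1 + 6 = 22 months.
After the first batch: Gamma(15 + 67, 10 + 22) = Gamma(82, 32).
Total count 167 over total exposure 39.5 months.
After the second batch: Gamma(82 + 167, 32 + 39.5) = Gamma(249, 143/2).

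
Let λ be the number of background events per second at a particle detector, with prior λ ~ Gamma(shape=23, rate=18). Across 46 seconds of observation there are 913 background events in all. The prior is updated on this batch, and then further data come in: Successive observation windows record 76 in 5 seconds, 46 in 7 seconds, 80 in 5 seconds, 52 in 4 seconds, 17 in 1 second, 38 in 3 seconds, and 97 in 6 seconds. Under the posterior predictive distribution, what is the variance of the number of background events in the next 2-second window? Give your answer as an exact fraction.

260348/9025

Total count 913 over total exposure 46 seconds.
After the first batch: Gamma(23 + 913, 18 + 46) = Gamma(936, 64).
Total count: 76 + 46 + 80 + 52 + 17 + 38 + 97 = 406.
Total exposure: 5 + 7 + 5 + 4 + 1 + 3 + 6 = 31 seconds.
After the second batch: Gamma(936 + 406, 64 + 31) = Gamma(1342, 95).
The posterior predictive for a window of length T is Negative Binomial with variance T·α'·(β'+T)/β'² = 2·1342·97/9025 = 260348/9025.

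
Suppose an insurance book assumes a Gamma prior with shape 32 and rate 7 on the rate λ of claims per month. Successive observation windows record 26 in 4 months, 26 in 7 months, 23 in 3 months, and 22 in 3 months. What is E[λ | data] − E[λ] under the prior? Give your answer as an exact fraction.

45/56

Total count: 26 + 26 + 23 + 22 = 97.
Total exposure: 4 + 7 + 3 + 3 = 17 months.
The Gamma prior is conjugate for the Poisson rate, so λ | data ~ Gamma(32+97, 7+17) = Gamma(129, 24).
Posterior mean = 129/24 = 43/8; prior mean = 32/7 = 32/7. Difference = 43/8 − 32/7 = 45/56.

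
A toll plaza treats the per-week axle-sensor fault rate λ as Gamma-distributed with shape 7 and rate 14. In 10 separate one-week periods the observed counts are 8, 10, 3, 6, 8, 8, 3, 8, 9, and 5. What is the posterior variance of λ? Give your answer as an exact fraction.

Total count: 8 + 10 + 3 + 6 + 8 + 8 + 3 + 8 + 9 + 5 = 68.
Total exposure: 10 weeks.
The Gamma prior is conjugate for the Poisson rate, so λ | data ~ Gamma(7+68, 14+10) = Gamma(75, 24).
Posterior variance = α'/β'² = 75/576 = 25/192.

25/192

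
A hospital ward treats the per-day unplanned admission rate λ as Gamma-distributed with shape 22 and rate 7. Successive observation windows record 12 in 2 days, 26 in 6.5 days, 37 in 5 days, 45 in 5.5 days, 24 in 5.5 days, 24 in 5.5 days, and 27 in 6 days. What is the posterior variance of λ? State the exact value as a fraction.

Total count: 12 + 26 + 37 + 45 + 24 + 24 + 27 = 195.
Total exposure: 2 + 6.5 + 5 + 5.5 + 5.5 + 5.5 + 6 = 36 days.
Posterior: α' = 22 + 195 = 217, β' = 7 + 36 = 43.
Posterior variance = α'/β'² = 217/1849.

217/1849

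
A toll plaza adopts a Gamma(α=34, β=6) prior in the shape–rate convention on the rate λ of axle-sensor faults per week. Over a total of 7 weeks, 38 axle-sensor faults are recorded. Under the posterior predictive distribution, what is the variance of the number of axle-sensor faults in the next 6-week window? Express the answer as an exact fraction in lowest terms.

Total count 38 over total exposure 7 weeks.
By Gamma–Poisson conjugacy, the posterior is Gamma(α + Σx, β + Σt) = Gamma(34 + 38, 6 + 7) = Gamma(72, 13).
The posterior predictive for a window of length T is Negative Binomial with variance T·α'·(β'+T)/β'² = 6·72·19/169 = 8208/169.

8208/169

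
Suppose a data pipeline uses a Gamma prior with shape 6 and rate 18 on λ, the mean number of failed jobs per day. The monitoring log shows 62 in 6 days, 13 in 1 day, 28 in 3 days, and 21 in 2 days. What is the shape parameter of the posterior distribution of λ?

Total count: 62 + 13 + 28 + 21 = 124.
Total exposure: 6 + 1 + 3 + 2 = 12 days.
By Gamma–Poisson conjugacy, the posterior is Gamma(α + Σx, β + Σt) = Gamma(6 + 124, 18 + 12) = Gamma(130, 30).

130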